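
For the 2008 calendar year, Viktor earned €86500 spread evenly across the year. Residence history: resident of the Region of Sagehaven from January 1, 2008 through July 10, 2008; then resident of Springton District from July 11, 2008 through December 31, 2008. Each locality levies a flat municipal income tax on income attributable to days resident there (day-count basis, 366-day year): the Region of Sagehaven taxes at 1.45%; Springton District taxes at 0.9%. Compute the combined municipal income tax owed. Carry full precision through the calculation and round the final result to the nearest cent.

The Region of Sagehaven, January 1 – July 10, 2008: 192 days → €86500 × 1.45% × 192/366 = €657.9672
Springton District, July 11 – December 31, 2008: 174 days → €86500 × 0.9% × 174/366 = €370.1066
Total = €1028.0738

€1028.07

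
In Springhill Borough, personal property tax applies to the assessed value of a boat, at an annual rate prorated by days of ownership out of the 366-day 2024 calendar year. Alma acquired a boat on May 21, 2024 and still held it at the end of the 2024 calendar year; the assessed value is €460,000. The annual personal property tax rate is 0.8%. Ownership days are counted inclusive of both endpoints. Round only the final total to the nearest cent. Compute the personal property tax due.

Days held (May 21 – December 31, 2024): 225 out of 366
Tax = €460,000 × 0.8% × 225/366 = €2,262.2951

€2,262.30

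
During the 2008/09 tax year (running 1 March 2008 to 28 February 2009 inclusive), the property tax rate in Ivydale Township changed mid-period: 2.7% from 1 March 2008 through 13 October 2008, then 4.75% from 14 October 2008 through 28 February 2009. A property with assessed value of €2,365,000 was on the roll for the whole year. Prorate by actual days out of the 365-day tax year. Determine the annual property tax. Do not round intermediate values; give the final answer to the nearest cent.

€82,185.37

1 March – 13 October 2008: 227 days at 2.7% → €2,365,000 × 2.7% × 227/365 = €39,712.5616
14 October 2008 – 28 February 2009: 138 days at 4.75% → €2,365,000 × 4.75% × 138/365 = €42,472.8082
Total = €82,185.3699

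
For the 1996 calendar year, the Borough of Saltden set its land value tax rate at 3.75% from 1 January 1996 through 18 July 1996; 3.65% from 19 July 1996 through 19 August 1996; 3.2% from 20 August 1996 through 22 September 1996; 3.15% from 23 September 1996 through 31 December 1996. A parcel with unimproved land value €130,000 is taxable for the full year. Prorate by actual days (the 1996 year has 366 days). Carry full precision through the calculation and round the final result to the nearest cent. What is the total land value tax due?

€4,584.10

1 January – 18 July 1996: 200 days at 3.75% → €130,000 × 3.75% × 200/366 = €2,663.9344
19 July – 19 August 1996: 32 days at 3.65% → €130,000 × 3.65% × 32/366 = €414.8634
20 August – 22 September 1996: 34 days at 3.2% → €130,000 × 3.2% × 34/366 = €386.4481
23 September – 31 December 1996: 100 days at 3.15% → €130,000 × 3.15% × 100/366 = €1,118.8525
Total = €4,584.0984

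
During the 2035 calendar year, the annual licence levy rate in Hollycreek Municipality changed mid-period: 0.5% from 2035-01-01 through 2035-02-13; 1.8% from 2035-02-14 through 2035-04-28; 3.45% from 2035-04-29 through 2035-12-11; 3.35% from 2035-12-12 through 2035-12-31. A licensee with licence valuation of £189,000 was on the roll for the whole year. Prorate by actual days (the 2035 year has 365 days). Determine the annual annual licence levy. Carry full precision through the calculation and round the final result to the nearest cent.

2035-01-01 to 2035-02-13: 44 days at 0.5% → £189,000 × 0.5% × 44/365 = £113.9178
2035-02-14 to 2035-04-28: 74 days at 1.8% → £189,000 × 1.8% × 74/365 = £689.7205
2035-04-29 to 2035-12-11: 227 days at 3.45% → £189,000 × 3.45% × 227/365 = £4,055.2151
2035-12-12 to 2035-12-31: 20 days at 3.35% → £189,000 × 3.35% × 20/365 = £346.9315
Total = £5,205.7849

£5,205.78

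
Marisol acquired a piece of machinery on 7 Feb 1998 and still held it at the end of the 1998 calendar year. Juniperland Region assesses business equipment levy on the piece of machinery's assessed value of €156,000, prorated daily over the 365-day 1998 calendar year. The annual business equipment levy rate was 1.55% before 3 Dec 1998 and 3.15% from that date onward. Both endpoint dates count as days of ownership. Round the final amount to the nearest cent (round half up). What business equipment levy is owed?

€2,371.20

7 Feb – 2 Dec 1998: 299 days at 1.55% → €156,000 × 1.55% × 299/365 = €1,980.7726
3 Dec – 31 Dec 1998: 29 days at 3.15% → €156,000 × 3.15% × 29/365 = €390.4274
Total = €2,371.2000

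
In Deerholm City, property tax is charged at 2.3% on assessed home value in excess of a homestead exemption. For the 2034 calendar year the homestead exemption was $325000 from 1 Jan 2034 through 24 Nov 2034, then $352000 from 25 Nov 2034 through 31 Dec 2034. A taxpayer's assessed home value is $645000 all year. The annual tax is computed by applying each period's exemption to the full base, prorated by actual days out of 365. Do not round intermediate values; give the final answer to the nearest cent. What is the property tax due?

$7297.05

1 Jan – 24 Nov 2034: 328 days, exemption $325000 → ($645000 − $325000) × 2.3% × 328/365 = $6613.9178
25 Nov – 31 Dec 2034: 37 days, exemption $352000 → ($645000 − $352000) × 2.3% × 37/365 = $683.1315
Total = $7297.0493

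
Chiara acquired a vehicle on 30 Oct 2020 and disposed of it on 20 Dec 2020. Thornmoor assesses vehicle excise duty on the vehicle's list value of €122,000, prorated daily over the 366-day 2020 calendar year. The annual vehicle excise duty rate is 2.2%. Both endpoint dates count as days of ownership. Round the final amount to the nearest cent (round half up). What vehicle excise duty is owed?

Days held (30 Oct – 20 Dec 2020): 52 out of 366
Tax = €122,000 × 2.2% × 52/366 = €381.3333

€381.33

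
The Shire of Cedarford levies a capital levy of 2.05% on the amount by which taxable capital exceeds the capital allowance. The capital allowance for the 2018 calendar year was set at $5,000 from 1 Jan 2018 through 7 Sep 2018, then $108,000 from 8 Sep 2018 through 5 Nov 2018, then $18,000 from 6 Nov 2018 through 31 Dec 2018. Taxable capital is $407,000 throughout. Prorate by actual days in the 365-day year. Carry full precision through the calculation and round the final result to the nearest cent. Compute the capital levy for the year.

1 Jan – 7 Sep 2018: 250 days, exemption $5,000 → ($407,000 − $5,000) × 2.05% × 250/365 = $5,644.5205
8 Sep – 5 Nov 2018: 59 days, exemption $108,000 → ($407,000 − $108,000) × 2.05% × 59/365 = $990.7959
6 Nov – 31 Dec 2018: 56 days, exemption $18,000 → ($407,000 − $18,000) × 2.05% × 56/365 = $1,223.4849
Total = $7,858.8014

$7,858.80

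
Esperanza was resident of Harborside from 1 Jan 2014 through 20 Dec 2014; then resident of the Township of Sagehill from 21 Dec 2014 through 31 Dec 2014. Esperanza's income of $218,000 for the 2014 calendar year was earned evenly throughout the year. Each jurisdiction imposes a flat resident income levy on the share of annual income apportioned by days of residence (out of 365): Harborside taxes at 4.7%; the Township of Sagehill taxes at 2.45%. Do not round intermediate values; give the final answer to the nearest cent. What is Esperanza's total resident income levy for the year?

$10,098.18

Harborside, 1 Jan – 20 Dec 2014: 354 days → $218,000 × 4.7% × 354/365 = $9,937.2164
The Township of Sagehill, 21 Dec – 31 Dec 2014: 11 days → $218,000 × 2.45% × 11/365 = $160.9616
Total = $10,098.1781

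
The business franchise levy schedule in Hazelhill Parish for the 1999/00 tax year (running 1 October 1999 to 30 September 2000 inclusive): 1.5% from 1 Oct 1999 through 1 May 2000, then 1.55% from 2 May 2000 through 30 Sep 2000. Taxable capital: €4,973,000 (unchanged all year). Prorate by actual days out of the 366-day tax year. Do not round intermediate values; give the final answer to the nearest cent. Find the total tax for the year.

€75,627.64

1 Oct 1999 – 1 May 2000: 214 days at 1.5% → €4,973,000 × 1.5% × 214/366 = €43,615.6557
2 May – 30 Sep 2000: 152 days at 1.55% → €4,973,000 × 1.55% × 152/366 = €32,011.9891
Total = €75,627.6448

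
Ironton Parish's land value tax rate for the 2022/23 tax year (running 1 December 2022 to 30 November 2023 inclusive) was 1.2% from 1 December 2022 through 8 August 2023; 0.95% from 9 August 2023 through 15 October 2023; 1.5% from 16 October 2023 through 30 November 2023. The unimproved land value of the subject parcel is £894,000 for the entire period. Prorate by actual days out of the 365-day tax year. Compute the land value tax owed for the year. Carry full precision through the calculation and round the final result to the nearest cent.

£10,649.62

1 December 2022 – 8 August 2023: 251 days at 1.2% → £894,000 × 1.2% × 251/365 = £7,377.3370
9 August – 15 October 2023: 68 days at 0.95% → £894,000 × 0.95% × 68/365 = £1,582.2575
16 October – 30 November 2023: 46 days at 1.5% → £894,000 × 1.5% × 46/365 = £1,690.0274
Total = £10,649.6219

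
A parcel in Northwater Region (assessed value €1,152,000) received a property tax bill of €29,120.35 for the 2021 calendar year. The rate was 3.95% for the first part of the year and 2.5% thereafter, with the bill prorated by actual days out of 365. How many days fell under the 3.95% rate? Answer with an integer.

Let d = days at the first rate; then 365 − d days at the second rate.
€1,152,000 × [3.95%·d + 2.5%·(365−d)] / 365 = €29,120.35
Solving gives d = 7, so the new rate took effect on 8 Jan 2021.

7 days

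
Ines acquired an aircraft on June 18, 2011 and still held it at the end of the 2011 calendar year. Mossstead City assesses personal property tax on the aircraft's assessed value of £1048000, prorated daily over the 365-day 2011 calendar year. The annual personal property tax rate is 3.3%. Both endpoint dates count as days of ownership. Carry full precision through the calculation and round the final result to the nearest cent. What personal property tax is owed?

£18665.88

Days held (June 18 – December 31, 2011): 197 out of 365
Tax = £1048000 × 3.3% × 197/365 = £18665.8849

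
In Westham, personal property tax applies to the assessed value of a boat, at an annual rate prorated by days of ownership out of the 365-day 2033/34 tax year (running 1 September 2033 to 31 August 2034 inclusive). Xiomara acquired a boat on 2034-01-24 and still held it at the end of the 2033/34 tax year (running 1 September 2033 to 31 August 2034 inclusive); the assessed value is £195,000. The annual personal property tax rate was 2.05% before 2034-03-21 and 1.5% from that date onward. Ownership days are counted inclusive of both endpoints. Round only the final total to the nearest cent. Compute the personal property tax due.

2034-01-24 to 2034-03-20: 56 days at 2.05% → £195,000 × 2.05% × 56/365 = £613.3151
2034-03-21 to 2034-08-31: 164 days at 1.5% → £195,000 × 1.5% × 164/365 = £1,314.2466
Total = £1,927.5616

£1,927.56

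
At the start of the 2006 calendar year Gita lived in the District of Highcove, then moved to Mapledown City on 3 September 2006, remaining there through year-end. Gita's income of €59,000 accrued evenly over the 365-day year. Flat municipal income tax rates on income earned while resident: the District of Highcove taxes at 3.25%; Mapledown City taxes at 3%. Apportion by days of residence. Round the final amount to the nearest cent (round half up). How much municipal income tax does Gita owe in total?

The District of Highcove, 1 January – 2 September 2006: 245 days → €59,000 × 3.25% × 245/365 = €1,287.0890
Mapledown City, 3 September – 31 December 2006: 120 days → €59,000 × 3% × 120/365 = €581.9178
Total = €1,869.0068

€1,869.01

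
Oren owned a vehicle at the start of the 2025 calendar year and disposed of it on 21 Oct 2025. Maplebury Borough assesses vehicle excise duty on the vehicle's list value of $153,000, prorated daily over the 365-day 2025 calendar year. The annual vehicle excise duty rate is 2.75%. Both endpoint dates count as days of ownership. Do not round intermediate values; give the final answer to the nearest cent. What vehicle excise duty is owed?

Days held (1 Jan – 21 Oct 2025): 294 out of 365
Tax = $153,000 × 2.75% × 294/365 = $3,389.0548

$3,389.05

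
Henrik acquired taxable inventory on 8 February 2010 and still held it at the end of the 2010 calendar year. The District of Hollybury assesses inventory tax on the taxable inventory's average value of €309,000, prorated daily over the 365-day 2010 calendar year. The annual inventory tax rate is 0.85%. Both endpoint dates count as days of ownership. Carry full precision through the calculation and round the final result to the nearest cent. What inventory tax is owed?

€2,353.06

Days held (8 February – 31 December 2010): 327 out of 365
Tax = €309,000 × 0.85% × 327/365 = €2,353.0562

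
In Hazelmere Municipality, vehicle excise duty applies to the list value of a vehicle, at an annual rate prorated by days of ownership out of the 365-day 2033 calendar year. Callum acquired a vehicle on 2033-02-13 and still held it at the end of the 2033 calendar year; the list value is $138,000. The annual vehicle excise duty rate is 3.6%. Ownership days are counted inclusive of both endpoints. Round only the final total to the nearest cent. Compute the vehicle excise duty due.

Days held (2033-02-13 to 2033-12-31): 322 out of 365
Tax = $138,000 × 3.6% × 322/365 = $4,382.7288

$4,382.73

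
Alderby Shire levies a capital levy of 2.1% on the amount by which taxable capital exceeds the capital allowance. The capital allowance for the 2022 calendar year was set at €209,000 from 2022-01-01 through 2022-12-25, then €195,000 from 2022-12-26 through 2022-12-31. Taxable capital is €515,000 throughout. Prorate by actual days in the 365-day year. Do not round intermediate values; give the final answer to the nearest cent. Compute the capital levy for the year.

€6,430.83

2022-01-01 to 2022-12-25: 359 days, exemption €209,000 → (€515,000 − €209,000) × 2.1% × 359/365 = €6,320.3671
2022-12-26 to 2022-12-31: 6 days, exemption €195,000 → (€515,000 − €195,000) × 2.1% × 6/365 = €110.4658
Total = €6,430.8329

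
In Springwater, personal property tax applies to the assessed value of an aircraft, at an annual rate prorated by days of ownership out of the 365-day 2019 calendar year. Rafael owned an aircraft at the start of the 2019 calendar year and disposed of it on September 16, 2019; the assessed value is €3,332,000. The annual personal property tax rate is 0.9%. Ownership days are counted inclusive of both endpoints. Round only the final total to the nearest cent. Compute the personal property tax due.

€21,279.16

Days held (January 1 – September 16, 2019): 259 out of 365
Tax = €3,332,000 × 0.9% × 259/365 = €21,279.1562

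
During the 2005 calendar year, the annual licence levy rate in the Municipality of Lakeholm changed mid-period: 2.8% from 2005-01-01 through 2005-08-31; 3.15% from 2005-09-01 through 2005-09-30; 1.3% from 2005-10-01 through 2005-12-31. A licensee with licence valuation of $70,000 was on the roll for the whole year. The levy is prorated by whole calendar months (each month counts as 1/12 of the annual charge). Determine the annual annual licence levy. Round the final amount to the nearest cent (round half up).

$1,717.92

2005-01-01 to 2005-08-31: 8 months at 2.8% → $70,000 × 2.8% × 8/12 = $1,306.6667
2005-09-01 to 2005-09-30: 1 month at 3.15% → $70,000 × 3.15% × 1/12 = $183.7500
2005-10-01 to 2005-12-31: 3 months at 1.3% → $70,000 × 1.3% × 3/12 = $227.5000
Total = $1,717.9167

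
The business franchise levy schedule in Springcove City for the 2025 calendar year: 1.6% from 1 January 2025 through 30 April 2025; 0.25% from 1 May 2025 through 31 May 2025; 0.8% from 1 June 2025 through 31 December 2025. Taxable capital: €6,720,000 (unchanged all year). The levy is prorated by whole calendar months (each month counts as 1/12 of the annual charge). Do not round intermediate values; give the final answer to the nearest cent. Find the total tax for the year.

1 January – 30 April 2025: 4 months at 1.6% → €6,720,000 × 1.6% × 4/12 = €35,840.0000
1 May – 31 May 2025: 1 month at 0.25% → €6,720,000 × 0.25% × 1/12 = €1,400.0000
1 June – 31 December 2025: 7 months at 0.8% → €6,720,000 × 0.8% × 7/12 = €31,360.0000
Total = €68,600.0000

€68,600.00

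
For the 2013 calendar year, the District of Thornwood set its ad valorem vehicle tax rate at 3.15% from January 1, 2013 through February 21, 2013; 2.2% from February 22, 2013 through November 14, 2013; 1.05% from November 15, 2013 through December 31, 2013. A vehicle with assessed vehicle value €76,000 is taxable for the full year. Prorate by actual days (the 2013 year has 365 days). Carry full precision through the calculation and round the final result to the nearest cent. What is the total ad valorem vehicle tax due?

€1,662.32

January 1 – February 21, 2013: 52 days at 3.15% → €76,000 × 3.15% × 52/365 = €341.0630
February 22 – November 14, 2013: 266 days at 2.2% → €76,000 × 2.2% × 266/365 = €1,218.4986
November 15 – December 31, 2013: 47 days at 1.05% → €76,000 × 1.05% × 47/365 = €102.7562
Total = €1,662.3178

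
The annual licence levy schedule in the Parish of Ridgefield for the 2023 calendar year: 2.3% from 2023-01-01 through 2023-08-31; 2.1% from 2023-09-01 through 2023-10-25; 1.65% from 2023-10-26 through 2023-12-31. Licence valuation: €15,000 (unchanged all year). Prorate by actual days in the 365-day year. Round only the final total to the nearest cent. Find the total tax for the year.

2023-01-01 to 2023-08-31: 243 days at 2.3% → €15,000 × 2.3% × 243/365 = €229.6849
2023-09-01 to 2023-10-25: 55 days at 2.1% → €15,000 × 2.1% × 55/365 = €47.4658
2023-10-26 to 2023-12-31: 67 days at 1.65% → €15,000 × 1.65% × 67/365 = €45.4315
Total = €322.5822

€322.58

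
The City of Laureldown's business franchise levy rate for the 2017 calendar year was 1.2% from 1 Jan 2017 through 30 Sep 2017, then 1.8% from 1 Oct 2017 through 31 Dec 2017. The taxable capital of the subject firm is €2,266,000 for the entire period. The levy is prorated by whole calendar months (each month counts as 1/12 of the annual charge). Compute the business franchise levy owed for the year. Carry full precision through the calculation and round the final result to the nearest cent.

€30,591.00

1 Jan – 30 Sep 2017: 9 months at 1.2% → €2,266,000 × 1.2% × 9/12 = €20,394.0000
1 Oct – 31 Dec 2017: 3 months at 1.8% → €2,266,000 × 1.8% × 3/12 = €10,197.0000
Total = €30,591.0000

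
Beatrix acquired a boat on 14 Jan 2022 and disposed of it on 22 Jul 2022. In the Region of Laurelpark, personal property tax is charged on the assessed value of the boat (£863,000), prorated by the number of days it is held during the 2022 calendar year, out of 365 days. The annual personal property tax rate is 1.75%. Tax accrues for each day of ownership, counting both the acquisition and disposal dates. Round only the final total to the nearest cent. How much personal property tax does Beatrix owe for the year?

Days held (14 Jan – 22 Jul 2022): 190 out of 365
Tax = £863,000 × 1.75% × 190/365 = £7,861.5753

£7,861.58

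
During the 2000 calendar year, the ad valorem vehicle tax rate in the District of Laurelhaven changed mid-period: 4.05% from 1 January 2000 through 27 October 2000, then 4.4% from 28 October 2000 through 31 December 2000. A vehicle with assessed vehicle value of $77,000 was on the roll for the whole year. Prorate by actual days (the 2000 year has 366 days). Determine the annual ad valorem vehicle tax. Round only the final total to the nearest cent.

$3,166.36

1 January – 27 October 2000: 301 days at 4.05% → $77,000 × 4.05% × 301/366 = $2,564.6680
28 October – 31 December 2000: 65 days at 4.4% → $77,000 × 4.4% × 65/366 = $601.6940
Total = $3,166.3620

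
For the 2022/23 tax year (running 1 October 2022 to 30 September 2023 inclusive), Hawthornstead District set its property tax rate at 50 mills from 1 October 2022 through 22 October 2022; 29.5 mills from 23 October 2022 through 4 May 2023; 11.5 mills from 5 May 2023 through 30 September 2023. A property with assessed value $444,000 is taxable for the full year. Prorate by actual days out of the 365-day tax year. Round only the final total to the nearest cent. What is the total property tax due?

1 October – 22 October 2022: 22 days at 50 mills → $444,000 × 5% × 22/365 = $1,338.0822
23 October 2022 – 4 May 2023: 194 days at 29.5 mills → $444,000 × 2.95% × 194/365 = $6,961.6767
5 May – 30 September 2023: 149 days at 11.5 mills → $444,000 × 1.15% × 149/365 = $2,084.3671
Total = $10,384.1260

$10,384.13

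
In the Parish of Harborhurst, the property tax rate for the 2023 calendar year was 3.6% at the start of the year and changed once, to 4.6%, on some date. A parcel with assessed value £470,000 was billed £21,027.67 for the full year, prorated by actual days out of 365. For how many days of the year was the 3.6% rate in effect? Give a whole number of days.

46 days

Let d = days at the first rate; then 365 − d days at the second rate.
£470,000 × [3.6%·d + 4.6%·(365−d)] / 365 = £21,027.67
Solving gives d = 46, so the new rate took effect on 16 Feb 2023.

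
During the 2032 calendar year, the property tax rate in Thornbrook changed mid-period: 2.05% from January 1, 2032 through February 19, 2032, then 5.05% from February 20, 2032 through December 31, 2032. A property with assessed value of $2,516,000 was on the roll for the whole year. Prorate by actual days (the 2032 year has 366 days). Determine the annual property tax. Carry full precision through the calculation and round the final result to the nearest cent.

January 1 – February 19, 2032: 50 days at 2.05% → $2,516,000 × 2.05% × 50/366 = $7,046.1749
February 20 – December 31, 2032: 316 days at 5.05% → $2,516,000 × 5.05% × 316/366 = $109,700.3497
Total = $116,746.5246

$116,746.52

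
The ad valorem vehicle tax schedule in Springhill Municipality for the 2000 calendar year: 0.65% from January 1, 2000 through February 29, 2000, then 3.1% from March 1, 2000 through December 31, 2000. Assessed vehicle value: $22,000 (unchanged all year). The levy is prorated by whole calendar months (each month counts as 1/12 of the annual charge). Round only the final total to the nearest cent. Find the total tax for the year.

$592.17

January 1 – February 29, 2000: 2 months at 0.65% → $22,000 × 0.65% × 2/12 = $23.8333
March 1 – December 31, 2000: 10 months at 3.1% → $22,000 × 3.1% × 10/12 = $568.3333
Total = $592.1667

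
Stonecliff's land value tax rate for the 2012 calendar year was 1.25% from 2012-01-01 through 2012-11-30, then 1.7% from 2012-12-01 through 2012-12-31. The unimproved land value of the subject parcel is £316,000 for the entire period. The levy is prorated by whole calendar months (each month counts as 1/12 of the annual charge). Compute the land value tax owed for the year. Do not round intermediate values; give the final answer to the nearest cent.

£4,068.50

2012-01-01 to 2012-11-30: 11 months at 1.25% → £316,000 × 1.25% × 11/12 = £3,620.8333
2012-12-01 to 2012-12-31: 1 month at 1.7% → £316,000 × 1.7% × 1/12 = £447.6667
Total = £4,068.5000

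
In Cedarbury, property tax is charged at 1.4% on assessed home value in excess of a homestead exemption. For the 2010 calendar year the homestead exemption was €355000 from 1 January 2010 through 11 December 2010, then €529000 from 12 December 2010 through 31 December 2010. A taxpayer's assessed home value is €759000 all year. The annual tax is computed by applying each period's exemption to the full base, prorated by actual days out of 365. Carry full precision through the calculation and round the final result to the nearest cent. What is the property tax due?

1 January – 11 December 2010: 345 days, exemption €355000 → (€759000 − €355000) × 1.4% × 345/365 = €5346.0822
12 December – 31 December 2010: 20 days, exemption €529000 → (€759000 − €529000) × 1.4% × 20/365 = €176.4384
Total = €5522.5205

€5522.52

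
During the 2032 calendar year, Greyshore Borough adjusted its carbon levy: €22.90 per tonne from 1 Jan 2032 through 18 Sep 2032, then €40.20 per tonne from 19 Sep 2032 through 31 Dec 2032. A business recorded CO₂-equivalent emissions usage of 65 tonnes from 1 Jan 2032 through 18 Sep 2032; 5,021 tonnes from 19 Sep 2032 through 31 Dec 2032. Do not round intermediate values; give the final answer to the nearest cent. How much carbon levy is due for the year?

1 Jan – 18 Sep 2032: 65 tonnes at €22.90/tonne → €1,488.50
19 Sep – 31 Dec 2032: 5,021 tonnes at €40.20/tonne → €201,844.20

€203,332.70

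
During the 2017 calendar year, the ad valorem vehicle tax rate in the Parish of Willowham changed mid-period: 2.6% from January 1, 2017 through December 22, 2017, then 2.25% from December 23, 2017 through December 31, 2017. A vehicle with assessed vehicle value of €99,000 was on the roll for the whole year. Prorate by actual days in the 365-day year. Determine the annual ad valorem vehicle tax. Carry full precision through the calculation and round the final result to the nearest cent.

January 1 – December 22, 2017: 356 days at 2.6% → €99,000 × 2.6% × 356/365 = €2,510.5315
December 23 – December 31, 2017: 9 days at 2.25% → €99,000 × 2.25% × 9/365 = €54.9247
Total = €2,565.4562

€2,565.46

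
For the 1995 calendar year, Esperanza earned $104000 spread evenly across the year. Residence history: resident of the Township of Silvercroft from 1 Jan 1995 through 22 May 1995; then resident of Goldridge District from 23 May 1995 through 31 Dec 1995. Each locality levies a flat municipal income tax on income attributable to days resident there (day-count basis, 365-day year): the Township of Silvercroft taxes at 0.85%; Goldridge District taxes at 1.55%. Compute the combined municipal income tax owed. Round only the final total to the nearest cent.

$1328.78

The Township of Silvercroft, 1 Jan – 22 May 1995: 142 days → $104000 × 0.85% × 142/365 = $343.9123
Goldridge District, 23 May – 31 Dec 1995: 223 days → $104000 × 1.55% × 223/365 = $984.8658
Total = $1328.7781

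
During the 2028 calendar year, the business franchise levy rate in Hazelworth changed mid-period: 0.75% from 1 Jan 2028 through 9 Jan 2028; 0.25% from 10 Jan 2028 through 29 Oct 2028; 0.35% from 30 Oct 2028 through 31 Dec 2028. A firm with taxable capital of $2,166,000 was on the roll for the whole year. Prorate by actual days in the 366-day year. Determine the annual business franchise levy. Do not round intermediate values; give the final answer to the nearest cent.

1 Jan – 9 Jan 2028: 9 days at 0.75% → $2,166,000 × 0.75% × 9/366 = $399.4672
10 Jan – 29 Oct 2028: 294 days at 0.25% → $2,166,000 × 0.25% × 294/366 = $4,349.7541
30 Oct – 31 Dec 2028: 63 days at 0.35% → $2,166,000 × 0.35% × 63/366 = $1,304.9262
Total = $6,054.1475

$6,054.15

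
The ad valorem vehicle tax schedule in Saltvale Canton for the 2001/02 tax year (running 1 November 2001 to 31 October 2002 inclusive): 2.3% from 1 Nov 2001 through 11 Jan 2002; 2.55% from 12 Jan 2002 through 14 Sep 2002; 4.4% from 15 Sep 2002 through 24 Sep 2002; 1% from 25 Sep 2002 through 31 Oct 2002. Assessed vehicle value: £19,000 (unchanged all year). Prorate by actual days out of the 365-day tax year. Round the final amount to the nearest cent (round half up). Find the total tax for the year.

1 Nov 2001 – 11 Jan 2002: 72 days at 2.3% → £19,000 × 2.3% × 72/365 = £86.2027
12 Jan – 14 Sep 2002: 246 days at 2.55% → £19,000 × 2.55% × 246/365 = £326.5397
15 Sep – 24 Sep 2002: 10 days at 4.4% → £19,000 × 4.4% × 10/365 = £22.9041
25 Sep – 31 Oct 2002: 37 days at 1% → £19,000 × 1% × 37/365 = £19.2603
Total = £454.9068

£454.91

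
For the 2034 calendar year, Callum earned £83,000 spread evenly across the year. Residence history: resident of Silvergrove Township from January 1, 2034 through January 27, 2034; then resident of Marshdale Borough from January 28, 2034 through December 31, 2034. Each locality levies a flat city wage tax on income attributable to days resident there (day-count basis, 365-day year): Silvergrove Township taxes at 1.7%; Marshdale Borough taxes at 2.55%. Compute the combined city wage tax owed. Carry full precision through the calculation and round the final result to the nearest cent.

Silvergrove Township, January 1 – January 27, 2034: 27 days → £83,000 × 1.7% × 27/365 = £104.3753
Marshdale Borough, January 28 – December 31, 2034: 338 days → £83,000 × 2.55% × 338/365 = £1,959.9370
Total = £2,064.3123

£2,064.31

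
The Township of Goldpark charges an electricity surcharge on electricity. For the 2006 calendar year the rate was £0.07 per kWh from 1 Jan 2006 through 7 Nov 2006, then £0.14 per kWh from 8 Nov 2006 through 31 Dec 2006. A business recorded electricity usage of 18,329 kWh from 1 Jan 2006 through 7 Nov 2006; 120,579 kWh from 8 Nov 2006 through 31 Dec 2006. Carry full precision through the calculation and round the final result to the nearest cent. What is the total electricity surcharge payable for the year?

£18164.09

1 Jan – 7 Nov 2006: 18,329 kWh at £0.07/kWh → £1283.03
8 Nov – 31 Dec 2006: 120,579 kWh at £0.14/kWh → £16881.06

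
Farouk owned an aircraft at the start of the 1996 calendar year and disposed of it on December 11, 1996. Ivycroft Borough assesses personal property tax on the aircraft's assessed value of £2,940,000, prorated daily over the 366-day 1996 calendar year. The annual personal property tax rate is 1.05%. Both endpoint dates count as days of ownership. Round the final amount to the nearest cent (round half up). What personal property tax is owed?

£29,183.11

Days held (January 1 – December 11, 1996): 346 out of 366
Tax = £2,940,000 × 1.05% × 346/366 = £29,183.1148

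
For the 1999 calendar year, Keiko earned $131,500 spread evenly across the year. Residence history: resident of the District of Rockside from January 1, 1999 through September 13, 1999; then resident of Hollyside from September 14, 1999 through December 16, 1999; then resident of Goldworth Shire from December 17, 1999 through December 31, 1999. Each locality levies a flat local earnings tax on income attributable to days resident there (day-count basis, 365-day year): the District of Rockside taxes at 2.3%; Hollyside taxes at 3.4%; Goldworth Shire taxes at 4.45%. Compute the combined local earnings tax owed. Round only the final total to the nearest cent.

$3,513.21

The District of Rockside, January 1 – September 13, 1999: 256 days → $131,500 × 2.3% × 256/365 = $2,121.2932
Hollyside, September 14 – December 16, 1999: 94 days → $131,500 × 3.4% × 94/365 = $1,151.4356
Goldworth Shire, December 17 – December 31, 1999: 15 days → $131,500 × 4.45% × 15/365 = $240.4829
Total = $3,513.2116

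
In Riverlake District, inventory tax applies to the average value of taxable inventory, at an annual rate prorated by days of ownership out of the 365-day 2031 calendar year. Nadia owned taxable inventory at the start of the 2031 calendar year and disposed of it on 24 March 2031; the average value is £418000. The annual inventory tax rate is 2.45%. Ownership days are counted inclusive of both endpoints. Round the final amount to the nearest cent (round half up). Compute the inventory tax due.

£2328.78

Days held (1 January – 24 March 2031): 83 out of 365
Tax = £418000 × 2.45% × 83/365 = £2328.7753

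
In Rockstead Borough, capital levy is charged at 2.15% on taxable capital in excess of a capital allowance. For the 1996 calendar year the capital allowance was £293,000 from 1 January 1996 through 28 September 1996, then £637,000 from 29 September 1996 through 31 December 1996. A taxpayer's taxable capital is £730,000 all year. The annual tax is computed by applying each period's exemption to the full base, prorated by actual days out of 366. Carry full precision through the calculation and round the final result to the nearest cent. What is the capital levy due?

1 January – 28 September 1996: 272 days, exemption £293,000 → (£730,000 − £293,000) × 2.15% × 272/366 = £6,982.4481
29 September – 31 December 1996: 94 days, exemption £637,000 → (£730,000 − £637,000) × 2.15% × 94/366 = £513.5328
Total = £7,495.9809

£7,495.98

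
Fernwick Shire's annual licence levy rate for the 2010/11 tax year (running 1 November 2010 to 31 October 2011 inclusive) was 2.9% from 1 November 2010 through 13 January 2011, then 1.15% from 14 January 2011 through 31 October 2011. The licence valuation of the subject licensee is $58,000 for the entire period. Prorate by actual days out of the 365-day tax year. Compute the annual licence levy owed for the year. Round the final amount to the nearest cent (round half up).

$872.78

1 November 2010 – 13 January 2011: 74 days at 2.9% → $58,000 × 2.9% × 74/365 = $341.0082
14 January – 31 October 2011: 291 days at 1.15% → $58,000 × 1.15% × 291/365 = $531.7726
Total = $872.7808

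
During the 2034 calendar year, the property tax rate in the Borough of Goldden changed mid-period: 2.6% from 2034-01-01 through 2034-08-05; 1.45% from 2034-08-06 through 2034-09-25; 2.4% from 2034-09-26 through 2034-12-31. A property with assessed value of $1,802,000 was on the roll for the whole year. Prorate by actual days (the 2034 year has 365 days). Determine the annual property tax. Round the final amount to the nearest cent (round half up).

$42,998.68

2034-01-01 to 2034-08-05: 217 days at 2.6% → $1,802,000 × 2.6% × 217/365 = $27,854.4767
2034-08-06 to 2034-09-25: 51 days at 1.45% → $1,802,000 × 1.45% × 51/365 = $3,650.9014
2034-09-26 to 2034-12-31: 97 days at 2.4% → $1,802,000 × 2.4% × 97/365 = $11,493.3041
Total = $42,998.6822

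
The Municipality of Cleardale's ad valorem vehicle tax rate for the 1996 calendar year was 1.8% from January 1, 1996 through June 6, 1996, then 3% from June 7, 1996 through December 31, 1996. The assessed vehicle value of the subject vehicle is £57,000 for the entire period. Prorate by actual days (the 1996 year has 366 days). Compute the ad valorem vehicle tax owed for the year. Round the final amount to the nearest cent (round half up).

£1,414.72

January 1 – June 6, 1996: 158 days at 1.8% → £57,000 × 1.8% × 158/366 = £442.9180
June 7 – December 31, 1996: 208 days at 3% → £57,000 × 3% × 208/366 = £971.8033
Total = £1,414.7213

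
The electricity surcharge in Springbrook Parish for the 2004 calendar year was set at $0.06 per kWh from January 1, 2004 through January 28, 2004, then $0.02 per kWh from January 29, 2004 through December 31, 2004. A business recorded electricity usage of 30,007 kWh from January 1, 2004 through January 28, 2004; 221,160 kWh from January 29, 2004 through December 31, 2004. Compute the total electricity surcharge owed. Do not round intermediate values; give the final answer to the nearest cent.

January 1 – January 28, 2004: 30,007 kWh at $0.06/kWh → $1,800.42
January 29 – December 31, 2004: 221,160 kWh at $0.02/kWh → $4,423.20

$6,223.62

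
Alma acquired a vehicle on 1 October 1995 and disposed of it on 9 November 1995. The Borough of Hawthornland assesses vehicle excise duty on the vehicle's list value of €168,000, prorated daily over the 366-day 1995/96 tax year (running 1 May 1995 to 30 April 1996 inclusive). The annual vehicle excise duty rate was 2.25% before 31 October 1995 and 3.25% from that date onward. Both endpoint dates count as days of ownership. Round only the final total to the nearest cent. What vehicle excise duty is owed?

€459.02

1 October – 30 October 1995: 30 days at 2.25% → €168,000 × 2.25% × 30/366 = €309.8361
31 October – 9 November 1995: 10 days at 3.25% → €168,000 × 3.25% × 10/366 = €149.1803
Total = €459.0164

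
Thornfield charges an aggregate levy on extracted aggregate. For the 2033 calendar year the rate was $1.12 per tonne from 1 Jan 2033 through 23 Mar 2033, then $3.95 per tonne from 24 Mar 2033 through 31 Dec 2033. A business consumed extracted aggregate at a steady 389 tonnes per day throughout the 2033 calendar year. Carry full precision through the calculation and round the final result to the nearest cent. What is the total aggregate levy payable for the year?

1 Jan – 23 Mar 2033: 82 days × 389 tonnes/day = 31,898 tonnes at $1.12/tonne → $35,725.76
24 Mar – 31 Dec 2033: 283 days × 389 tonnes/day = 110,087 tonnes at $3.95/tonne → $434,843.65

$470,569.41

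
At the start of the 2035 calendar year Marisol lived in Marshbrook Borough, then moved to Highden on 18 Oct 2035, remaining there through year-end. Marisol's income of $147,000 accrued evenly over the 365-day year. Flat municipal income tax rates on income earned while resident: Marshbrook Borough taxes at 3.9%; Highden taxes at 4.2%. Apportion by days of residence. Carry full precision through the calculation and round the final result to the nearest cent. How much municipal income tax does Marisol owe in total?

Marshbrook Borough, 1 Jan – 17 Oct 2035: 290 days → $147,000 × 3.9% × 290/365 = $4,554.9863
Highden, 18 Oct – 31 Dec 2035: 75 days → $147,000 × 4.2% × 75/365 = $1,268.6301
Total = $5,823.6164

$5,823.62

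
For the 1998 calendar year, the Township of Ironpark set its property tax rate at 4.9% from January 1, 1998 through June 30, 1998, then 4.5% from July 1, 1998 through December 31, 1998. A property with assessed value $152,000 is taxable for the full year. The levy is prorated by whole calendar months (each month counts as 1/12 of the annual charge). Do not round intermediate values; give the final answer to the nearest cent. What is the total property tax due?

January 1 – June 30, 1998: 6 months at 4.9% → $152,000 × 4.9% × 6/12 = $3,724.0000
July 1 – December 31, 1998: 6 months at 4.5% → $152,000 × 4.5% × 6/12 = $3,420.0000
Total = $7,144.0000

$7,144.00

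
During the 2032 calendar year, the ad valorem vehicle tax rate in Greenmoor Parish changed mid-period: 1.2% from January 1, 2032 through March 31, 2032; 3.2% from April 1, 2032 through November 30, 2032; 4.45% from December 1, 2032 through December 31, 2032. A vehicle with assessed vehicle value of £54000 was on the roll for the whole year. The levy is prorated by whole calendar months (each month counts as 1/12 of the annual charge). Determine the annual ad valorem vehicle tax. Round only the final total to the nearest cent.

January 1 – March 31, 2032: 3 months at 1.2% → £54000 × 1.2% × 3/12 = £162.0000
April 1 – November 30, 2032: 8 months at 3.2% → £54000 × 3.2% × 8/12 = £1152.0000
December 1 – December 31, 2032: 1 month at 4.45% → £54000 × 4.45% × 1/12 = £200.2500
Total = £1514.2500

£1514.25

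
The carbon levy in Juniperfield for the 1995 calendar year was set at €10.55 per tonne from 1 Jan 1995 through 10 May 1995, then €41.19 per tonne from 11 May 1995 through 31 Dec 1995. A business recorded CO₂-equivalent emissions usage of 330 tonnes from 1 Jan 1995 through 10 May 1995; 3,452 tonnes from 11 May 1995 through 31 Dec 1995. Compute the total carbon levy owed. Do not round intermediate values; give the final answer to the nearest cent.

1 Jan – 10 May 1995: 330 tonnes at €10.55/tonne → €3,481.50
11 May – 31 Dec 1995: 3,452 tonnes at €41.19/tonne → €142,187.88

€145,669.38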